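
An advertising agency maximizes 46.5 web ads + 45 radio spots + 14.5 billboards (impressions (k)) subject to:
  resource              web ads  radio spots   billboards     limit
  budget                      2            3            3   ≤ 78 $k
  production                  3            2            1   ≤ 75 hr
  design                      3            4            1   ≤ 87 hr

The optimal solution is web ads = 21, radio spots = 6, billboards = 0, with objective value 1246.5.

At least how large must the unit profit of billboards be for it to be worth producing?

At the optimum: budget uses 60 of 78 (slack = 18); production uses 75 of 75 (binding); design uses 87 of 87 (binding).
Slack constraints have shadow price 0 (complementary slackness).
The binding rows give the dual system: 3·y_production + 3·y_design = 46.5 and 2·y_production + 4·y_design = 45.
Solving: y_production = 8.5, y_design = 7.
billboards enters the basis when its profit ≥ yᵀa₃ = 8.5·1 + 7·1 = 15.5.

15.5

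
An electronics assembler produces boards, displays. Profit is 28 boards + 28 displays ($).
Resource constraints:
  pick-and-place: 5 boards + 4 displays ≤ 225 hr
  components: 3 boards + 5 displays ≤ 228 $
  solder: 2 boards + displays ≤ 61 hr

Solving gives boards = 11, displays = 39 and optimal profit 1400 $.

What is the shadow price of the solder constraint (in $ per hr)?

8

At the optimum: pick-and-place uses 211 of 225 (slack = 14); components uses 228 of 228 (binding); solder uses 61 of 61 (binding).
Since pick-and-place is not tight, its dual is 0.
From A_Bᵀ y = c: 3·y_components + 2·y_solder = 28; 5·y_components + 1·y_solder = 28.
Solving: y_components = 4, y_solder = 8.
Shadow price of solder = 8.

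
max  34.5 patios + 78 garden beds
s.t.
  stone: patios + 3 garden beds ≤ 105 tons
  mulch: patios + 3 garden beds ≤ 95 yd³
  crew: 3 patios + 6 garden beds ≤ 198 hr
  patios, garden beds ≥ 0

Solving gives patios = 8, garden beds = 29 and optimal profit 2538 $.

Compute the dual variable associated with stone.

At the optimum: stone uses 95 of 105 (slack = 10); mulch uses 95 of 95 (binding); crew uses 198 of 198 (binding).
Slack constraints have shadow price 0 (complementary slackness).
The binding rows give the dual system: 1·y_mulch + 3·y_crew = 34.5 and 3·y_mulch + 6·y_crew = 78.
This yields shadow prices y_mulch = 9, y_crew = 8.5.
Shadow price of stone = 0.

0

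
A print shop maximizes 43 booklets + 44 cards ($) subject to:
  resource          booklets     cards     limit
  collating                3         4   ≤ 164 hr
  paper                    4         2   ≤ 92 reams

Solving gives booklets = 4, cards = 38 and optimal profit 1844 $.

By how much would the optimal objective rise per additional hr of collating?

9

Both collating and paper are binding at x*.
Dual feasibility on the basic columns requires 3·y_collating + 4·y_paper = 43, 4·y_collating + 2·y_paper = 44.
Solving: y_collating = 9, y_paper = 4.
Shadow price of collating = 9.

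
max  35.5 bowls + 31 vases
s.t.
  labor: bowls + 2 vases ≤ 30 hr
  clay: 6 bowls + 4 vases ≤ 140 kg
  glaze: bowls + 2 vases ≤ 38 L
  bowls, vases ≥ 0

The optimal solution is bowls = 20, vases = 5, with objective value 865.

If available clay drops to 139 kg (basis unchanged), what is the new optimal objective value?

860

Check each constraint at x*: labor 30/30 (tight); clay 140/140 (tight); glaze 30/38 (slack 8).
Slack constraints have shadow price 0 (complementary slackness).
Dual feasibility on the basic columns requires 1·y_labor + 6·y_clay = 35.5, 2·y_labor + 4·y_clay = 31.
→ y_labor = 5.5 and y_clay = 5.
Δz = y_clay·Δb = 5 × (-1) = -5, so new z* = 865 − 5 = 860.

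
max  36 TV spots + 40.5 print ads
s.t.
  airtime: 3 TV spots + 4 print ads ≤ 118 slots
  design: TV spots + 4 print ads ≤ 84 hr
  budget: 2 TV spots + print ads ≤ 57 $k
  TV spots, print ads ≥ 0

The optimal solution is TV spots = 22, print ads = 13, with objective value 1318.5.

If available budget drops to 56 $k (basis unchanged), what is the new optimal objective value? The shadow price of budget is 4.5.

Δb = -1, so new z* = 1318.5 + (4.5)·(-1) = 1318.5 − 4.5 = 1314.

1314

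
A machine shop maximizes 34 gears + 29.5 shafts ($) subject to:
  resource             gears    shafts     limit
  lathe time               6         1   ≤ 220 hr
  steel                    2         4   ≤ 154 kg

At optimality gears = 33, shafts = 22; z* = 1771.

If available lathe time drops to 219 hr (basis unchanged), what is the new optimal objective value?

1767.5

Both lathe time and steel are binding at x*.
From A_Bᵀ y = c: 6·y_lathe time + 2·y_steel = 34; 1·y_lathe time + 4·y_steel = 29.5.
Solving: y_lathe time = 3.5, y_steel = 6.5.
Δz = y_lathe time·Δb = 3.5 × (-1) = -3.5, so new z* = 1771 − 3.5 = 1767.5.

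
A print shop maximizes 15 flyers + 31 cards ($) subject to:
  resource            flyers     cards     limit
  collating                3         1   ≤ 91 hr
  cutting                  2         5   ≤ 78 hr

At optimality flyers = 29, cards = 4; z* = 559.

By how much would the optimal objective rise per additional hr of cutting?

Check each constraint at x*: collating 91/91 (tight); cutting 78/78 (tight).
From A_Bᵀ y = c: 3·y_collating + 2·y_cutting = 15; 1·y_collating + 5·y_cutting = 31.
Solving: y_collating = 1, y_cutting = 6.
Shadow price of cutting = 6.

6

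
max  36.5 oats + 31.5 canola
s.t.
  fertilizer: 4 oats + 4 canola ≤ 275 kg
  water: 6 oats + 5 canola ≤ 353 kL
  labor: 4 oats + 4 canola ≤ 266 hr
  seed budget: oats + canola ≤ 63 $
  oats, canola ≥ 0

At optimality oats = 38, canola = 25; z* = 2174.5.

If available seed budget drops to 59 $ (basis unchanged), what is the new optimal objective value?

Check each constraint at x*: fertilizer 252/275 (slack 23); water 353/353 (tight); labor 252/266 (slack 14); seed budget 63/63 (tight).
Since fertilizer, labor are not tight, their duals are 0.
From A_Bᵀ y = c: 6·y_water + 1·y_seed budget = 36.5; 5·y_water + 1·y_seed budget = 31.5.
→ y_water = 5 and y_seed budget = 6.5.
Δz = y_seed budget·Δb = 6.5 × (-4) = -26, so new z* = 2174.5 − 26 = 2148.5.

2148.5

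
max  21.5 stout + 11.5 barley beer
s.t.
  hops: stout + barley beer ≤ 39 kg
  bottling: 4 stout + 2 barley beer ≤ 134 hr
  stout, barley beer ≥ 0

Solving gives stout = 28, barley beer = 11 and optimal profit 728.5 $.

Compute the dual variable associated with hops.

1.5

Check each constraint at x*: hops 39/39 (tight); bottling 134/134 (tight).
The binding rows give the dual system: 1·y_hops + 4·y_bottling = 21.5 and 1·y_hops + 2·y_bottling = 11.5.
This yields shadow prices y_hops = 1.5, y_bottling = 5.
Shadow price of hops = 1.5.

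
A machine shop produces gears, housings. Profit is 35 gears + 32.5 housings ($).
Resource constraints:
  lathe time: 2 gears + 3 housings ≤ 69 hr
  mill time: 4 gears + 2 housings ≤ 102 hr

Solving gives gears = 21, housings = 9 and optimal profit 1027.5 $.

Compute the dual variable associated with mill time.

5

Both lathe time and mill time are binding at x*.
The binding rows give the dual system: 2·y_lathe time + 4·y_mill time = 35 and 3·y_lathe time + 2·y_mill time = 32.5.
Solving: y_lathe time = 7.5, y_mill time = 5.
Shadow price of mill time = 5.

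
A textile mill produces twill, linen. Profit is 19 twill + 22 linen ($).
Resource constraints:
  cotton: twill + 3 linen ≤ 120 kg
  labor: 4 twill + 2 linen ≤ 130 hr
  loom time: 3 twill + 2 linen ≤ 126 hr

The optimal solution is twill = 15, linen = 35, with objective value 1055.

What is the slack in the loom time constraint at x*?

loom time used = 3·15 + 2·35 = 115; slack = 126 − 115 = 11.

11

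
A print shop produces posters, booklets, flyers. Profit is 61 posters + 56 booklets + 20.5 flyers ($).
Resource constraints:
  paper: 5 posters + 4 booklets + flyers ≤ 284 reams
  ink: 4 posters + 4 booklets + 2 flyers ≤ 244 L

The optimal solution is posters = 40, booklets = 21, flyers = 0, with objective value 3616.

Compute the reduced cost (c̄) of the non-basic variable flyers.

At the optimum: paper uses 284 of 284 (binding); ink uses 244 of 244 (binding).
From A_Bᵀ y = c: 5·y_paper + 4·y_ink = 61; 4·y_paper + 4·y_ink = 56.
This yields shadow prices y_paper = 5, y_ink = 9.
Reduced cost of flyers: c₃ − yᵀa₃ = 20.5 − (5·1 + 9·2) = 20.5 − 23 = -2.5.

-2.5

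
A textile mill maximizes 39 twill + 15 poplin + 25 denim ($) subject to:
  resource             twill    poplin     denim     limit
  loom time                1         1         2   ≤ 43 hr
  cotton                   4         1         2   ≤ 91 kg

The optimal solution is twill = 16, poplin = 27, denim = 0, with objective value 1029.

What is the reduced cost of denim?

At the optimum: loom time uses 43 of 43 (binding); cotton uses 91 of 91 (binding).
From A_Bᵀ y = c: 1·y_loom time + 4·y_cotton = 39; 1·y_loom time + 1·y_cotton = 15.
→ y_loom time = 7 and y_cotton = 8.
Reduced cost of denim: c₃ − yᵀa₃ = 25 − (7·2 + 8·2) = 25 − 30 = -5.

-5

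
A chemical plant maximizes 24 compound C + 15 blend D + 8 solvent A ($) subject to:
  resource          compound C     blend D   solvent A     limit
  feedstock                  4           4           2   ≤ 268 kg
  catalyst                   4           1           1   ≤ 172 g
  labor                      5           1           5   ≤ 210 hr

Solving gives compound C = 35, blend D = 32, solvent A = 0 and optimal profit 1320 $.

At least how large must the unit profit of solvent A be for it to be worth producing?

9

Check each constraint at x*: feedstock 268/268 (tight); catalyst 172/172 (tight); labor 207/210 (slack 3).
Since labor is not tight, its dual is 0.
The binding rows give the dual system: 4·y_feedstock + 4·y_catalyst = 24 and 4·y_feedstock + 1·y_catalyst = 15.
→ y_feedstock = 3 and y_catalyst = 3.
solvent A enters the basis when its profit ≥ yᵀa₃ = 3·2 + 3·1 = 9.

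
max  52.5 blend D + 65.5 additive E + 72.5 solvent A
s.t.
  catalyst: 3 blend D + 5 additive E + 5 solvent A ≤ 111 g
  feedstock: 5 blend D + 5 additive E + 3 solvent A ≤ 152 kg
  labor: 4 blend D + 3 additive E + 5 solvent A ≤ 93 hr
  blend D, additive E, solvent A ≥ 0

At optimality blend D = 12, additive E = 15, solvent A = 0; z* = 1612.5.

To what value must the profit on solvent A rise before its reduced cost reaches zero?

At the optimum: catalyst uses 111 of 111 (binding); feedstock uses 135 of 152 (slack = 17); labor uses 93 of 93 (binding).
Since feedstock is not tight, its dual is 0.
The binding rows give the dual system: 3·y_catalyst + 4·y_labor = 52.5 and 5·y_catalyst + 3·y_labor = 65.5.
→ y_catalyst = 9.5 and y_labor = 6.
solvent A enters the basis when its profit ≥ yᵀa₃ = 9.5·5 + 6·5 = 77.5.

77.5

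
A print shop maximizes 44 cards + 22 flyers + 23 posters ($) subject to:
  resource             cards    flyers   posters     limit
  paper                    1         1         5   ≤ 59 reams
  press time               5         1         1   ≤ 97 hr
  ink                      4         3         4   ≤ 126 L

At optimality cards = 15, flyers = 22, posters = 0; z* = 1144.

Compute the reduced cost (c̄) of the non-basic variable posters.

Check each constraint at x*: paper 37/59 (slack 22); press time 97/97 (tight); ink 126/126 (tight).
Since paper is not tight, its dual is 0.
Dual feasibility on the basic columns requires 5·y_press time + 4·y_ink = 44, 1·y_press time + 3·y_ink = 22.
→ y_press time = 4 and y_ink = 6.
Reduced cost of posters: c₃ − yᵀa₃ = 23 − (4·1 + 6·4) = 23 − 28 = -5.

-5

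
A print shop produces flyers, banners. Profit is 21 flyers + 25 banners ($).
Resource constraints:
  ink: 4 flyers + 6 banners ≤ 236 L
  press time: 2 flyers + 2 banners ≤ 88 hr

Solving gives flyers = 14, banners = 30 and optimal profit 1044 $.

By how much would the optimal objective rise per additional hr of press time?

6.5

At the optimum: ink uses 236 of 236 (binding); press time uses 88 of 88 (binding).
The binding rows give the dual system: 4·y_ink + 2·y_press time = 21 and 6·y_ink + 2·y_press time = 25.
→ y_ink = 2 and y_press time = 6.5.
Shadow price of press time = 6.5.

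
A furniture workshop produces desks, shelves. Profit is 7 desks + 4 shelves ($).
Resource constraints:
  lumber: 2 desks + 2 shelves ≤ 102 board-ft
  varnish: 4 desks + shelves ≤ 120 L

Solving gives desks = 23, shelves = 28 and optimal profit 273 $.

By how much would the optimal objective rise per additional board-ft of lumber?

1.5

Check each constraint at x*: lumber 102/102 (tight); varnish 120/120 (tight).
From A_Bᵀ y = c: 2·y_lumber + 4·y_varnish = 7; 2·y_lumber + 1·y_varnish = 4.
This yields shadow prices y_lumber = 1.5, y_varnish = 1.
Shadow price of lumber = 1.5.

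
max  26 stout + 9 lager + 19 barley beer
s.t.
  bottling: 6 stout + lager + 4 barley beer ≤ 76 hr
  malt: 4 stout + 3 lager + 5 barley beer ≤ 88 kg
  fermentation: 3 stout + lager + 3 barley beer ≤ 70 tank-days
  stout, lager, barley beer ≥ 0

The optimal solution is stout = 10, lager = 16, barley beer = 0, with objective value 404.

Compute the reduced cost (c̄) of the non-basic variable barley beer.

-3

Check each constraint at x*: bottling 76/76 (tight); malt 88/88 (tight); fermentation 46/70 (slack 24).
Slack constraints have shadow price 0 (complementary slackness).
From A_Bᵀ y = c: 6·y_bottling + 4·y_malt = 26; 1·y_bottling + 3·y_malt = 9.
This yields shadow prices y_bottling = 3, y_malt = 2.
Reduced cost of barley beer: c₃ − yᵀa₃ = 19 − (3·4 + 2·5) = 19 − 22 = -3.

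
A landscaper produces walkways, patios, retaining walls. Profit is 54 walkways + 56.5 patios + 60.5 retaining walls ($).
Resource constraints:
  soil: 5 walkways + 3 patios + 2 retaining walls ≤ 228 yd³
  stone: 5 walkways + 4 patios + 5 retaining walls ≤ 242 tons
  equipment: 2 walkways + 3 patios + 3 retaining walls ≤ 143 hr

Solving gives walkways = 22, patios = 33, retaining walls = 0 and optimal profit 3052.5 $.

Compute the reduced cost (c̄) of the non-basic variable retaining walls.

-3

Binding: stone and equipment. Non-binding: soil (19 unused).
Since soil is not tight, its dual is 0.
Dual feasibility on the basic columns requires 5·y_stone + 2·y_equipment = 54, 4·y_stone + 3·y_equipment = 56.5.
This yields shadow prices y_stone = 7, y_equipment = 9.5.
Reduced cost of retaining walls: c₃ − yᵀa₃ = 60.5 − (7·5 + 9.5·3) = 60.5 − 63.5 = -3.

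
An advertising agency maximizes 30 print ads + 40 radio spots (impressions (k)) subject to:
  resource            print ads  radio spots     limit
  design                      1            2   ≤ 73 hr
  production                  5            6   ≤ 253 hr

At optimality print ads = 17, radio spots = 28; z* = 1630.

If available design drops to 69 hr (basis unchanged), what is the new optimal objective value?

1610

At the optimum: design uses 73 of 73 (binding); production uses 253 of 253 (binding).
From A_Bᵀ y = c: 1·y_design + 5·y_production = 30; 2·y_design + 6·y_production = 40.
Solving: y_design = 5, y_production = 5.
Δz = y_design·Δb = 5 × (-4) = -20, so new z* = 1630 − 20 = 1610.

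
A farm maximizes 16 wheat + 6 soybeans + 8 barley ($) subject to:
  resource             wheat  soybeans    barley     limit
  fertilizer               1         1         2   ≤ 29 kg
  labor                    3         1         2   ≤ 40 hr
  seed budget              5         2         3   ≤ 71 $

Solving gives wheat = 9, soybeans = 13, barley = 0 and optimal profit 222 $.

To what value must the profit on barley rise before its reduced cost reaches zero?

At the optimum: fertilizer uses 22 of 29 (slack = 7); labor uses 40 of 40 (binding); seed budget uses 71 of 71 (binding).
Since fertilizer is not tight, its dual is 0.
From A_Bᵀ y = c: 3·y_labor + 5·y_seed budget = 16; 1·y_labor + 2·y_seed budget = 6.
→ y_labor = 2 and y_seed budget = 2.
barley enters the basis when its profit ≥ yᵀa₃ = 2·2 + 2·3 = 10.

10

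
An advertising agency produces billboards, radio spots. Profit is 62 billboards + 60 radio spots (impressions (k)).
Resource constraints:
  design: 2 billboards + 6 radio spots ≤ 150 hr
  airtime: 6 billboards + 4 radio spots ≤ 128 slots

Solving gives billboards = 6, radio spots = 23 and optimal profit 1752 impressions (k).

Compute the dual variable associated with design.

At the optimum: design uses 150 of 150 (binding); airtime uses 128 of 128 (binding).
From A_Bᵀ y = c: 2·y_design + 6·y_airtime = 62; 6·y_design + 4·y_airtime = 60.
This yields shadow prices y_design = 4, y_airtime = 9.
Shadow price of design = 4.

4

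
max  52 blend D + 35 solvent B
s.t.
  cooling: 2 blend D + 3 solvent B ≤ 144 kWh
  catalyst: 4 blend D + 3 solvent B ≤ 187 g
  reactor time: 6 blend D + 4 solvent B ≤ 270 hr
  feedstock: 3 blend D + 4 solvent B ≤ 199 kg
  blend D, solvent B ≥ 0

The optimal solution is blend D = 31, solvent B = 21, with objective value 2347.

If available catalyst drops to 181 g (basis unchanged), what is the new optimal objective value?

Binding: catalyst and reactor time. Non-binding: cooling (19 unused), feedstock (22 unused).
By complementary slackness, y = 0 for the non-binding constraints.
The binding rows give the dual system: 4·y_catalyst + 6·y_reactor time = 52 and 3·y_catalyst + 4·y_reactor time = 35.
Solving: y_catalyst = 1, y_reactor time = 8.
Δz = y_catalyst·Δb = 1 × (-6) = -6, so new z* = 2347 − 6 = 2341.

2341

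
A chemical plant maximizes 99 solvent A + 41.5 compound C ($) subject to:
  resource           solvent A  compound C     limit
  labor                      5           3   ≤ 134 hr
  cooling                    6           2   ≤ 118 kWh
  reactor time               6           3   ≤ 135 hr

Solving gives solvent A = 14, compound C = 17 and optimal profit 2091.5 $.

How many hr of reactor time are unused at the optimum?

reactor time used = 6·14 + 3·17 = 135; slack = 135 − 135 = 0.

0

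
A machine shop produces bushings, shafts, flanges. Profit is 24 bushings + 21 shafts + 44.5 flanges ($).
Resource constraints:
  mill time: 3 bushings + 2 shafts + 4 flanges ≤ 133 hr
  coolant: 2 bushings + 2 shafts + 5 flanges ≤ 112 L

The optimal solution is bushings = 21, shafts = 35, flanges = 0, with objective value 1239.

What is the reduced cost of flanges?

Check each constraint at x*: mill time 133/133 (tight); coolant 112/112 (tight).
The binding rows give the dual system: 3·y_mill time + 2·y_coolant = 24 and 2·y_mill time + 2·y_coolant = 21.
→ y_mill time = 3 and y_coolant = 7.5.
Reduced cost of flanges: c₃ − yᵀa₃ = 44.5 − (3·4 + 7.5·5) = 44.5 − 49.5 = -5.

-5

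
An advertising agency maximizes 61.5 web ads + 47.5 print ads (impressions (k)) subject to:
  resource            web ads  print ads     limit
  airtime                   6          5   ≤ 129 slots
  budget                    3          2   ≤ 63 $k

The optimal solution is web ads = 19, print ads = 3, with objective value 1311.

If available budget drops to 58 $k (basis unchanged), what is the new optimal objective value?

1273.5

Check each constraint at x*: airtime 129/129 (tight); budget 63/63 (tight).
From A_Bᵀ y = c: 6·y_airtime + 3·y_budget = 61.5; 5·y_airtime + 2·y_budget = 47.5.
Solving: y_airtime = 6.5, y_budget = 7.5.
Δz = y_budget·Δb = 7.5 × (-5) = -37.5, so new z* = 1311 − 37.5 = 1273.5.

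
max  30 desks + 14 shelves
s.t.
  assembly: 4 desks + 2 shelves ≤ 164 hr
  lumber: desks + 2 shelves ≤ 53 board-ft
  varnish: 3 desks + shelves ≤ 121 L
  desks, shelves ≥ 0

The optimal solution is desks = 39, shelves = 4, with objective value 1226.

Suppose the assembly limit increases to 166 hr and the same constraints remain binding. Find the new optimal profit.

1238

At the optimum: assembly uses 164 of 164 (binding); lumber uses 47 of 53 (slack = 6); varnish uses 121 of 121 (binding).
By complementary slackness, y = 0 for the non-binding constraint.
From A_Bᵀ y = c: 4·y_assembly + 3·y_varnish = 30; 2·y_assembly + 1·y_varnish = 14.
This yields shadow prices y_assembly = 6, y_varnish = 2.
Δz = y_assembly·Δb = 6 × (2) = 12, so new z* = 1226 + 12 = 1238.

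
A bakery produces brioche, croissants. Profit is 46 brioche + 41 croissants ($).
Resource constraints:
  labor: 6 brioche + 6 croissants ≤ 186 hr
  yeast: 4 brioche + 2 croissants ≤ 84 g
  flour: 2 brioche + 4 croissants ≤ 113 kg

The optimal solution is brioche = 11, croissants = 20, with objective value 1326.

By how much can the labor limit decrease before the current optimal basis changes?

Binding constraints: labor, yeast. The basis is B = [[6,6],[4,2]] with det -12.
Per unit decrease in labor, x* moves by d = (0.1667, -0.3333).
The basis stays optimal until croissants reaches 0; allowable decrease = 60 hr.

60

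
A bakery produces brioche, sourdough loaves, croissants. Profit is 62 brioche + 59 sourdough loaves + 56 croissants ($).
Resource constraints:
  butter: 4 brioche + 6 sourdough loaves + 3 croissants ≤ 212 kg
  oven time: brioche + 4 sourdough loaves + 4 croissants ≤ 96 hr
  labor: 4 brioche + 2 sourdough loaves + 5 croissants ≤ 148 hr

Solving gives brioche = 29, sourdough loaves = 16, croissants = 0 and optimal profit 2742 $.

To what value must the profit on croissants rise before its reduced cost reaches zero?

Binding: butter and labor. Non-binding: oven time (3 unused).
Slack constraints have shadow price 0 (complementary slackness).
From A_Bᵀ y = c: 4·y_butter + 4·y_labor = 62; 6·y_butter + 2·y_labor = 59.
Solving: y_butter = 7, y_labor = 8.5.
croissants enters the basis when its profit ≥ yᵀa₃ = 7·3 + 8.5·5 = 63.5.

63.5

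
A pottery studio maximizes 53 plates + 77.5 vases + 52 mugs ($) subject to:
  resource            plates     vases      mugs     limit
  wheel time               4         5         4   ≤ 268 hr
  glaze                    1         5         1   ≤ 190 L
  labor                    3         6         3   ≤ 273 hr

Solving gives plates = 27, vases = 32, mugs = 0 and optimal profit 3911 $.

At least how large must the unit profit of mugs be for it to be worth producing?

Binding: wheel time and labor. Non-binding: glaze (3 unused).
By complementary slackness, y = 0 for the non-binding constraint.
Dual feasibility on the basic columns requires 4·y_wheel time + 3·y_labor = 53, 5·y_wheel time + 6·y_labor = 77.5.
→ y_wheel time = 9.5 and y_labor = 5.
mugs enters the basis when its profit ≥ yᵀa₃ = 9.5·4 + 5·3 = 53.

53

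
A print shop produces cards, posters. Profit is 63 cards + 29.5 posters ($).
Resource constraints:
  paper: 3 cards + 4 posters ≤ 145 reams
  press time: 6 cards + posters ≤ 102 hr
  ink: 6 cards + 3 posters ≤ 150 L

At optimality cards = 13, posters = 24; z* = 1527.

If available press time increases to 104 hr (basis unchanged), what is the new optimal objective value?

Check each constraint at x*: paper 135/145 (slack 10); press time 102/102 (tight); ink 150/150 (tight).
By complementary slackness, y = 0 for the non-binding constraint.
Dual feasibility on the basic columns requires 6·y_press time + 6·y_ink = 63, 1·y_press time + 3·y_ink = 29.5.
→ y_press time = 1 and y_ink = 9.5.
Δz = y_press time·Δb = 1 × (2) = 2, so new z* = 1527 + 2 = 1529.

1529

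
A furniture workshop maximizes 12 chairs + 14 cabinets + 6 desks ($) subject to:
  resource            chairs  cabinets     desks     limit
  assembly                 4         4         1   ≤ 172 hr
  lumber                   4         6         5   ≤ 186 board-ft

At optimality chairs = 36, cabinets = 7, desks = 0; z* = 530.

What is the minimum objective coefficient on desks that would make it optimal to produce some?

Both assembly and lumber are binding at x*.
From A_Bᵀ y = c: 4·y_assembly + 4·y_lumber = 12; 4·y_assembly + 6·y_lumber = 14.
→ y_assembly = 2 and y_lumber = 1.
desks enters the basis when its profit ≥ yᵀa₃ = 2·1 + 1·5 = 7.

7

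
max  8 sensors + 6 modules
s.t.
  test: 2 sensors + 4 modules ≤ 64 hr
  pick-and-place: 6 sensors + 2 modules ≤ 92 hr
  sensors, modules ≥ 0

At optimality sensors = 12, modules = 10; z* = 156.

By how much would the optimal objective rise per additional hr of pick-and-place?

Both test and pick-and-place are binding at x*.
Dual feasibility on the basic columns requires 2·y_test + 6·y_pick-and-place = 8, 4·y_test + 2·y_pick-and-place = 6.
This yields shadow prices y_test = 1, y_pick-and-place = 1.
Shadow price of pick-and-place = 1.

1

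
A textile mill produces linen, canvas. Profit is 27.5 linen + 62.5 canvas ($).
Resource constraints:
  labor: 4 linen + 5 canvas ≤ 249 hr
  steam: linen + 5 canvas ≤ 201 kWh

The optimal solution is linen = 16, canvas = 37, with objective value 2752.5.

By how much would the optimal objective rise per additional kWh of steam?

Check each constraint at x*: labor 249/249 (tight); steam 201/201 (tight).
Dual feasibility on the basic columns requires 4·y_labor + 1·y_steam = 27.5, 5·y_labor + 5·y_steam = 62.5.
Solving: y_labor = 5, y_steam = 7.5.
Shadow price of steam = 7.5.

7.5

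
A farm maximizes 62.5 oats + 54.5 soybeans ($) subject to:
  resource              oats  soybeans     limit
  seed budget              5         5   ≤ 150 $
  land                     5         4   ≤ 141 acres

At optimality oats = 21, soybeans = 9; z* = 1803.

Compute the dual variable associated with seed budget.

4.5

Both seed budget and land are binding at x*.
The binding rows give the dual system: 5·y_seed budget + 5·y_land = 62.5 and 5·y_seed budget + 4·y_land = 54.5.
Solving: y_seed budget = 4.5, y_land = 8.
Shadow price of seed budget = 4.5.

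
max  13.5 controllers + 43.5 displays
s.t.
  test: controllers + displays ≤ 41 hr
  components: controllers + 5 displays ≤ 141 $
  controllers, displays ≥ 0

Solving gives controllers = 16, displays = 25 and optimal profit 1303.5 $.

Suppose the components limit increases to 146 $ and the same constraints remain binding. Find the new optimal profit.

1341

At the optimum: test uses 41 of 41 (binding); components uses 141 of 141 (binding).
Dual feasibility on the basic columns requires 1·y_test + 1·y_components = 13.5, 1·y_test + 5·y_components = 43.5.
→ y_test = 6 and y_components = 7.5.
Δz = y_components·Δb = 7.5 × (5) = 37.5, so new z* = 1303.5 + 37.5 = 1341.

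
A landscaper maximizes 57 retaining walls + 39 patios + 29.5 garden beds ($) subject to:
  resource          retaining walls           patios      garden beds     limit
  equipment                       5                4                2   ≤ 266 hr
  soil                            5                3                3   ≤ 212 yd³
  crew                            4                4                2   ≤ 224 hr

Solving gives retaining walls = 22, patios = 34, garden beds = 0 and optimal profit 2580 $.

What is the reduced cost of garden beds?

Check each constraint at x*: equipment 246/266 (slack 20); soil 212/212 (tight); crew 224/224 (tight).
Slack constraints have shadow price 0 (complementary slackness).
From A_Bᵀ y = c: 5·y_soil + 4·y_crew = 57; 3·y_soil + 4·y_crew = 39.
Solving: y_soil = 9, y_crew = 3.
Reduced cost of garden beds: c₃ − yᵀa₃ = 29.5 − (9·3 + 3·2) = 29.5 − 33 = -3.5.

-3.5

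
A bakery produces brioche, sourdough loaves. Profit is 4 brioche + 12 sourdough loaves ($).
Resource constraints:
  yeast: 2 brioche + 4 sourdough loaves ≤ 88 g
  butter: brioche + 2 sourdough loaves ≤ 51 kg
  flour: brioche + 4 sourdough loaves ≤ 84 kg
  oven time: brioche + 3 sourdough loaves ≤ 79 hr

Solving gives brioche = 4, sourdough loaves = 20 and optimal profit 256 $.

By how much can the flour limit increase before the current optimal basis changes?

Binding constraints: yeast, flour. The basis is B = [[2,4],[1,4]] with det 4.
Per unit increase in flour, x* moves by d = (-1, 0.5).
The basis stays optimal until brioche reaches 0; allowable increase = 4 kg.

4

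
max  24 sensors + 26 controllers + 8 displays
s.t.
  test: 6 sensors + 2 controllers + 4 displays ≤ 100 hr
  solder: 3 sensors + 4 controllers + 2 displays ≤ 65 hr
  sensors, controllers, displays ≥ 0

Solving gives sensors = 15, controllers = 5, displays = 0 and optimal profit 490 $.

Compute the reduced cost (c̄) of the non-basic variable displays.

-8

Check each constraint at x*: test 100/100 (tight); solder 65/65 (tight).
Dual feasibility on the basic columns requires 6·y_test + 3·y_solder = 24, 2·y_test + 4·y_solder = 26.
→ y_test = 1 and y_solder = 6.
Reduced cost of displays: c₃ − yᵀa₃ = 8 − (1·4 + 6·2) = 8 − 16 = -8.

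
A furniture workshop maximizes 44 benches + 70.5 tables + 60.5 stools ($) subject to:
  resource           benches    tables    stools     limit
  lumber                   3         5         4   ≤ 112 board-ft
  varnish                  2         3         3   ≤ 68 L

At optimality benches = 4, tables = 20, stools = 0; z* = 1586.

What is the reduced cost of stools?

-1

Check each constraint at x*: lumber 112/112 (tight); varnish 68/68 (tight).
Dual feasibility on the basic columns requires 3·y_lumber + 2·y_varnish = 44, 5·y_lumber + 3·y_varnish = 70.5.
This yields shadow prices y_lumber = 9, y_varnish = 8.5.
Reduced cost of stools: c₃ − yᵀa₃ = 60.5 − (9·4 + 8.5·3) = 60.5 − 61.5 = -1.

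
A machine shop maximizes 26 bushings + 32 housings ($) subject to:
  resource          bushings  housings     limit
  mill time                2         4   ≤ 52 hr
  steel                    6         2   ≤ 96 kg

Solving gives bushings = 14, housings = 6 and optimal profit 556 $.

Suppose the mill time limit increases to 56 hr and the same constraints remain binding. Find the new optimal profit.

584

At the optimum: mill time uses 52 of 52 (binding); steel uses 96 of 96 (binding).
From A_Bᵀ y = c: 2·y_mill time + 6·y_steel = 26; 4·y_mill time + 2·y_steel = 32.
This yields shadow prices y_mill time = 7, y_steel = 2.
Δz = y_mill time·Δb = 7 × (4) = 28, so new z* = 556 + 28 = 584.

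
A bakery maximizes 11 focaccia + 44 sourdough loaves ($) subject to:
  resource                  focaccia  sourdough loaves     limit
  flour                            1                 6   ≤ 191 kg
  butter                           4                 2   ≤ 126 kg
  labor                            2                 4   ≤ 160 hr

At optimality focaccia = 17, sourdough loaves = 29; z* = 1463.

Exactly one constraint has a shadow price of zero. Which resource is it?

labor

flour: 191/191 (binding)
butter: 126/126 (binding)
labor: 150/160 (slack 10)
By complementary slackness, a constraint with positive slack has shadow price 0 → labor.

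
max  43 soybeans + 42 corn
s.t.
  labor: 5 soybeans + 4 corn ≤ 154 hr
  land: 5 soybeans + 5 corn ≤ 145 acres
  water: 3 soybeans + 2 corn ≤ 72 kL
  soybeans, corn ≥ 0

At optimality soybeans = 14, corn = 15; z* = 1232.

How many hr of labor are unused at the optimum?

24

labor used = 5·14 + 4·15 = 130; slack = 154 − 130 = 24.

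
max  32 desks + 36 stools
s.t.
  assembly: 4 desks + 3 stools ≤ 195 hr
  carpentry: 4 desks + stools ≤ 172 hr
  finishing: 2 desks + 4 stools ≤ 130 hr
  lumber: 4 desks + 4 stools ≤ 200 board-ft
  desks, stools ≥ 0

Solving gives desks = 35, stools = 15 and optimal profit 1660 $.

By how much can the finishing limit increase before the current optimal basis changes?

Binding constraints: finishing, lumber. The basis is B = [[2,4],[4,4]] with det -8.
Per unit increase in finishing, x* moves by d = (-0.5, 0.5).
The basis stays optimal until desks reaches 0; allowable increase = 70 hr.

70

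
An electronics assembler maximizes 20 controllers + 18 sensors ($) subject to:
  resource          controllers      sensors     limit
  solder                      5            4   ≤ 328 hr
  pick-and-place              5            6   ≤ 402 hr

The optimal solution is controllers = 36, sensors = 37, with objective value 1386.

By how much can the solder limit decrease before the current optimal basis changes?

Binding constraints: solder, pick-and-place. The basis is B = [[5,4],[5,6]] with det 10.
Per unit decrease in solder, x* moves by d = (-0.6, 0.5).
The basis stays optimal until controllers reaches 0; allowable decrease = 60 hr.

60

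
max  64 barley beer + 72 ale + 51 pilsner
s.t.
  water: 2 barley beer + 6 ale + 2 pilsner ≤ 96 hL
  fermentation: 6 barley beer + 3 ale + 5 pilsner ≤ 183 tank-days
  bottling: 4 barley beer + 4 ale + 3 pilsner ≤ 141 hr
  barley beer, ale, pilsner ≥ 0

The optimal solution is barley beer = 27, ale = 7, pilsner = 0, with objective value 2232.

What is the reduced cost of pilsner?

At the optimum: water uses 96 of 96 (binding); fermentation uses 183 of 183 (binding); bottling uses 136 of 141 (slack = 5).
Slack constraints have shadow price 0 (complementary slackness).
From A_Bᵀ y = c: 2·y_water + 6·y_fermentation = 64; 6·y_water + 3·y_fermentation = 72.
This yields shadow prices y_water = 8, y_fermentation = 8.
Reduced cost of pilsner: c₃ − yᵀa₃ = 51 − (8·2 + 8·5) = 51 − 56 = -5.

-5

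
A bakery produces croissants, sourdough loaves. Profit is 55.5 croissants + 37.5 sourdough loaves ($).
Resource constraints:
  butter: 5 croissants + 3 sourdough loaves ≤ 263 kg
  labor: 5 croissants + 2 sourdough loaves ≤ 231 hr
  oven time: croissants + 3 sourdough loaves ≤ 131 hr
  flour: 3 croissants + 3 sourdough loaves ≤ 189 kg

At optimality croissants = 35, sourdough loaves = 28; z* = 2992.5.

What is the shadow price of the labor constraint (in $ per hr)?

6

At the optimum: butter uses 259 of 263 (slack = 4); labor uses 231 of 231 (binding); oven time uses 119 of 131 (slack = 12); flour uses 189 of 189 (binding).
Since butter, oven time are not tight, their duals are 0.
From A_Bᵀ y = c: 5·y_labor + 3·y_flour = 55.5; 2·y_labor + 3·y_flour = 37.5.
This yields shadow prices y_labor = 6, y_flour = 8.5.
Shadow price of labor = 6.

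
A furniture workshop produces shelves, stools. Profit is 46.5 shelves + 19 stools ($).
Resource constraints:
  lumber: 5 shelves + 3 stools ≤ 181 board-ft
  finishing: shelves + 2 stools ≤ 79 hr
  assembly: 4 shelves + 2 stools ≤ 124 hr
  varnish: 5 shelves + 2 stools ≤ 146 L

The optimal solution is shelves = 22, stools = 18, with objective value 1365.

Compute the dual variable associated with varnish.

8.5

Check each constraint at x*: lumber 164/181 (slack 17); finishing 58/79 (slack 21); assembly 124/124 (tight); varnish 146/146 (tight).
By complementary slackness, y = 0 for the non-binding constraints.
Dual feasibility on the basic columns requires 4·y_assembly + 5·y_varnish = 46.5, 2·y_assembly + 2·y_varnish = 19.
→ y_assembly = 1 and y_varnish = 8.5.
Shadow price of varnish = 8.5.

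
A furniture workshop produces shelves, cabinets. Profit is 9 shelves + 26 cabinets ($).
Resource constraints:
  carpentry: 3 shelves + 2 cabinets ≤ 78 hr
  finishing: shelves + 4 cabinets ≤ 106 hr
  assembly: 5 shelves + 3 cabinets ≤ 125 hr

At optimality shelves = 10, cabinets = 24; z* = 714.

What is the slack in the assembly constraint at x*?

assembly used = 5·10 + 3·24 = 122; slack = 125 − 122 = 3.

3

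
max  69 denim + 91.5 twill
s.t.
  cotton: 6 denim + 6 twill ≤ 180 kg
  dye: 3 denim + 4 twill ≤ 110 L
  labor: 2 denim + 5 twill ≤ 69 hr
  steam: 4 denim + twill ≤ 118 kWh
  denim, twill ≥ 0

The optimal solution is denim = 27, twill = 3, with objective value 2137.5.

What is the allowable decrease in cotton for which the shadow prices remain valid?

97.2

Binding constraints: cotton, labor. The basis is B = [[6,6],[2,5]] with det 18.
Per unit decrease in cotton, x* moves by d = (-0.2778, 0.1111).
The basis stays optimal until denim reaches 0; allowable decrease = 97.2 kg.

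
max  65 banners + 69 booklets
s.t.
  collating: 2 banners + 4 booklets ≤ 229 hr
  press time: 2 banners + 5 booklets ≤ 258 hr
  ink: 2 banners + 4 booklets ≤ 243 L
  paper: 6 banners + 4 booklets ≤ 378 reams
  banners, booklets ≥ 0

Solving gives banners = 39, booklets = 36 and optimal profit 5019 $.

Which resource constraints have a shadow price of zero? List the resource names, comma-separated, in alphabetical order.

collating, ink

collating: 222/229 (slack 7)
press time: 258/258 (binding)
ink: 222/243 (slack 21)
paper: 378/378 (binding)
By complementary slackness, a constraint with positive slack has shadow price 0 → collating, ink.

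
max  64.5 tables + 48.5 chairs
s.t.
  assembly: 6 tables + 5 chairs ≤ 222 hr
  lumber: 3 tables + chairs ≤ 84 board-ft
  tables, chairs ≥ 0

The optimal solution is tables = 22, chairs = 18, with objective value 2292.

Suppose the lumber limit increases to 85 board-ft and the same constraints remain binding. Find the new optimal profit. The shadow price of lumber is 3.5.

Δb = 1, so new z* = 2292 + (3.5)·(1) = 2292 + 3.5 = 2295.5.

2295.5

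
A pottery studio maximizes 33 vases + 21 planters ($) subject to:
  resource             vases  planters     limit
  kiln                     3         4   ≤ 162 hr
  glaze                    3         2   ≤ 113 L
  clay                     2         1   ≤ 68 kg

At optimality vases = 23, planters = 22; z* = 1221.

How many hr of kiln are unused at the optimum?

kiln used = 3·23 + 4·22 = 157; slack = 162 − 157 = 5.

5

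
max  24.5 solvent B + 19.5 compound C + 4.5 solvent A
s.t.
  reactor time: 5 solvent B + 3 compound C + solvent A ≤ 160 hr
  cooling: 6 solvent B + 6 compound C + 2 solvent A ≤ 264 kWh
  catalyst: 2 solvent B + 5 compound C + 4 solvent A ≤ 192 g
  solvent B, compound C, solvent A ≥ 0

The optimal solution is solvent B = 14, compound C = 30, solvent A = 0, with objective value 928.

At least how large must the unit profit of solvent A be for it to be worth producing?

At the optimum: reactor time uses 160 of 160 (binding); cooling uses 264 of 264 (binding); catalyst uses 178 of 192 (slack = 14).
Slack constraints have shadow price 0 (complementary slackness).
Dual feasibility on the basic columns requires 5·y_reactor time + 6·y_cooling = 24.5, 3·y_reactor time + 6·y_cooling = 19.5.
This yields shadow prices y_reactor time = 2.5, y_cooling = 2.
solvent A enters the basis when its profit ≥ yᵀa₃ = 2.5·1 + 2·2 = 6.5.

6.5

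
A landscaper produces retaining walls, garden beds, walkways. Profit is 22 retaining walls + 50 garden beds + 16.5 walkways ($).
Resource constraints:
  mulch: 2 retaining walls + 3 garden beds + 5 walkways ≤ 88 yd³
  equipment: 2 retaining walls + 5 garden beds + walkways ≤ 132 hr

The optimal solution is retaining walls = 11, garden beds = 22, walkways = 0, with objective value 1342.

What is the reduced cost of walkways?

At the optimum: mulch uses 88 of 88 (binding); equipment uses 132 of 132 (binding).
From A_Bᵀ y = c: 2·y_mulch + 2·y_equipment = 22; 3·y_mulch + 5·y_equipment = 50.
Solving: y_mulch = 2.5, y_equipment = 8.5.
Reduced cost of walkways: c₃ − yᵀa₃ = 16.5 − (2.5·5 + 8.5·1) = 16.5 − 21 = -4.5.

-4.5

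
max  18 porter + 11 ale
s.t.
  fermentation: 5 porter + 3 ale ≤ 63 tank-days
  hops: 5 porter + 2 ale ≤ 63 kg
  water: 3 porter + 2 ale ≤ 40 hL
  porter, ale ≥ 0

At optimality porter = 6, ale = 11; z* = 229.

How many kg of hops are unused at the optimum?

hops used = 5·6 + 2·11 = 52; slack = 63 − 52 = 11.

11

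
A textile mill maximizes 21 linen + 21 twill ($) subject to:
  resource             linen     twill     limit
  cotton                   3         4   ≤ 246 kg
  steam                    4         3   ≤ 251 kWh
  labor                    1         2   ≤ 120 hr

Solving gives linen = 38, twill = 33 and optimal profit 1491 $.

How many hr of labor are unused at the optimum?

labor used = 1·38 + 2·33 = 104; slack = 120 − 104 = 16.

16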